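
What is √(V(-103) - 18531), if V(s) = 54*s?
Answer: 3*I*√2677 ≈ 155.22*I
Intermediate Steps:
√(V(-103) - 18531) = √(54*(-103) - 18531) = √(-5562 - 18531) = √(-24093) = 3*I*√2677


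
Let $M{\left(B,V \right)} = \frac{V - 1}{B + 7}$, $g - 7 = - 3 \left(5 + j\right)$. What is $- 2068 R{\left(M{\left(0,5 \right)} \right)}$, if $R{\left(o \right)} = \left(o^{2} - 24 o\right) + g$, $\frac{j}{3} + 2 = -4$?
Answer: $- \frac{3304664}{49} \approx -67442.0$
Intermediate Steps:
$j = -18$ ($j = -6 + 3 \left(-4\right) = -6 - 12 = -18$)
$g = 46$ ($g = 7 - 3 \left(5 - 18\right) = 7 - -39 = 7 + 39 = 46$)
$M{\left(B,V \right)} = \frac{-1 + V}{7 + B}$
$R{\left(o \right)} = 46 + o^{2} - 24 o$ ($R{\left(o \right)} = \left(o^{2} - 24 o\right) + 46 = 46 + o^{2} - 24 o$)
$- 2068 R{\left(M{\left(0,5 \right)} \right)} = - 2068 \left(46 + \left(\frac{-1 + 5}{7 + 0}\right)^{2} - 24 \frac{-1 + 5}{7 + 0}\right) = - 2068 \left(46 + \left(\frac{1}{7} \cdot 4\right)^{2} - 24 \cdot \frac{1}{7} \cdot 4\right) = - 2068 \left(46 + \left(\frac{4}{7}\right)^{2} - \frac{96}{7}\right) = - 2068 \left(46 + \frac{16}{49} - \frac{96}{7}\right) = \left(-2068\right) \frac{1598}{49} = - \frac{3304664}{49}$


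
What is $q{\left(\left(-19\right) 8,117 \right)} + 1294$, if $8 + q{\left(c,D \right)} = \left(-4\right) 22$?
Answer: $1198$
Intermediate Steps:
$q{\left(c,D \right)} = -96$ ($q{\left(c,D \right)} = -8 - 88 = -96$)
$q{\left(\left(-19\right) 8,117 \right)} + 1294 = -96 + 1294 = 1198$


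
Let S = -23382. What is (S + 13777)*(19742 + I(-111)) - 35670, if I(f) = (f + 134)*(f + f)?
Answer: -140614450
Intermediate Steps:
I(f) = 2*f*(134 + f) (I(f) = (134 + f)*(2*f) = 2*f*(134 + f))
(S + 13777)*(19742 + I(-111)) - 35670 = (-23382 + 13777)*(19742 + 2*(-111)*(134 - 111)) - 35670 = -9605*(19742 + 2*(-111)*23) - 35670 = -9605*(19742 - 5106) - 35670 = -9605*14636 - 35670 = -140578780 - 35670 = -140614450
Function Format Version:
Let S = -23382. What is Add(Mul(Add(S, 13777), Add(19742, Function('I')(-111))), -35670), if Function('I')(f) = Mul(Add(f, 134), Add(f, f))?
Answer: -140614450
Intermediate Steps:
Function('I')(f) = Mul(2, f, Add(134, f)) (Function('I')(f) = Mul(Add(134, f), Mul(2, f)) = Mul(2, f, Add(134, f)))
Add(Mul(Add(S, 13777), Add(19742, Function('I')(-111))), -35670) = Add(Mul(Add(-23382, 13777), Add(19742, Mul(2, -111, Add(134, -111)))), -35670) = Add(Mul(-9605, Add(19742, Mul(2, -111, 23))), -35670) = Add(Mul(-9605, Add(19742, -5106)), -35670) = Add(Mul(-9605, 14636), -35670) = Add(-140578780, -35670) = -140614450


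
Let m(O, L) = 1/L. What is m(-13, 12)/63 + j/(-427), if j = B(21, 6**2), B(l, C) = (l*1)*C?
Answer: -81587/46116 ≈ -1.7692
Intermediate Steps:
B(l, C) = C*l (B(l, C) = l*C = C*l)
j = 756 (j = 6**2*21 = 36*21 = 756)
m(-13, 12)/63 + j/(-427) = 1/(12*63) + 756/(-427) = (1/12)*(1/63) + 756*(-1/427) = 1/756 - 108/61 = -81587/46116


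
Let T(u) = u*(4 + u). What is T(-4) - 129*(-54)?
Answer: 6966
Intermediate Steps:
T(-4) - 129*(-54) = -4*(4 - 4) - 129*(-54) = -4*0 + 6966 = 0 + 6966 = 6966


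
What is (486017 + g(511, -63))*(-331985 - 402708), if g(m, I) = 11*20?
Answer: -357234920241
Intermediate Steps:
g(m, I) = 220
(486017 + g(511, -63))*(-331985 - 402708) = (486017 + 220)*(-331985 - 402708) = 486237*(-734693) = -357234920241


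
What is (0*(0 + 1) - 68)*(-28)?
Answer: 1904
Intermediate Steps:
(0*(0 + 1) - 68)*(-28) = (0*1 - 68)*(-28) = (0 - 68)*(-28) = -68*(-28) = 1904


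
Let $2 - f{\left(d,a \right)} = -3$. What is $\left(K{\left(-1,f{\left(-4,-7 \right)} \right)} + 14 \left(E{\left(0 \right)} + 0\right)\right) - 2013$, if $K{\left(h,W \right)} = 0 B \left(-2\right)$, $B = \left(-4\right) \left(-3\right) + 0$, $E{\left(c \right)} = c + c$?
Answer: $-2013$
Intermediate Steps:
$E{\left(c \right)} = 2 c$
$f{\left(d,a \right)} = 5$ ($f{\left(d,a \right)} = 2 - -3 = 2 + 3 = 5$)
$B = 12$ ($B = 12 + 0 = 12$)
$K{\left(h,W \right)} = 0$ ($K{\left(h,W \right)} = 0 \cdot 12 \left(-2\right) = 0 \left(-2\right) = 0$)
$\left(K{\left(-1,f{\left(-4,-7 \right)} \right)} + 14 \left(E{\left(0 \right)} + 0\right)\right) - 2013 = \left(0 + 14 \left(2 \cdot 0 + 0\right)\right) - 2013 = \left(0 + 14 \left(0 + 0\right)\right) - 2013 = \left(0 + 14 \cdot 0\right) - 2013 = \left(0 + 0\right) - 2013 = 0 - 2013 = -2013$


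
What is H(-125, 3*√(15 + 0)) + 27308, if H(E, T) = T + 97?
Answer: 27405 + 3*√15 ≈ 27417.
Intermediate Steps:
H(E, T) = 97 + T
H(-125, 3*√(15 + 0)) + 27308 = (97 + 3*√(15 + 0)) + 27308 = (97 + 3*√15) + 27308 = 27405 + 3*√15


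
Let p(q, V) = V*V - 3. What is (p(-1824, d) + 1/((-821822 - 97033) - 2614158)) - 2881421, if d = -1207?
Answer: -5033041994476/3533013 ≈ -1.4246e+6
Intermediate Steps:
p(q, V) = -3 + V**2 (p(q, V) = V**2 - 3 = -3 + V**2)
(p(-1824, d) + 1/((-821822 - 97033) - 2614158)) - 2881421 = ((-3 + (-1207)**2) + 1/((-821822 - 97033) - 2614158)) - 2881421 = ((-3 + 1456849) + 1/(-918855 - 2614158)) - 2881421 = (1456846 + 1/(-3533013)) - 2881421 = (1456846 - 1/3533013) - 2881421 = 5147055856997/3533013 - 2881421 = -5033041994476/3533013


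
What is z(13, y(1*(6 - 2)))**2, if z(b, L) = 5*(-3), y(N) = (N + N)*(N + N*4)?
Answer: 225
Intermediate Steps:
y(N) = 10*N**2 (y(N) = (2*N)*(N + 4*N) = (2*N)*(5*N) = 10*N**2)
z(b, L) = -15
z(13, y(1*(6 - 2)))**2 = (-15)**2 = 225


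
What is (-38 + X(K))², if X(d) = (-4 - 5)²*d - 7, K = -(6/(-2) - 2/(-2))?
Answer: 13689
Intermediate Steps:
K = 2 (K = -(6*(-½) - 2*(-½)) = -(-3 + 1) = -1*(-2) = 2)
X(d) = -7 + 81*d (X(d) = (-9)²*d - 7 = 81*d - 7 = -7 + 81*d)
(-38 + X(K))² = (-38 + (-7 + 81*2))² = (-38 + (-7 + 162))² = (-38 + 155)² = 117² = 13689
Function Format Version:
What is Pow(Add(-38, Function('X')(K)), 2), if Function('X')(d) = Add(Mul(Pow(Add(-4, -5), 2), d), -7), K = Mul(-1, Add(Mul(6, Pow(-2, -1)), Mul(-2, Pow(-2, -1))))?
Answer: 13689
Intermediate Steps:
K = 2 (K = Mul(-1, Add(Mul(6, Rational(-1, 2)), Mul(-2, Rational(-1, 2)))) = Mul(-1, Add(-3, 1)) = Mul(-1, -2) = 2)
Function('X')(d) = Add(-7, Mul(81, d)) (Function('X')(d) = Add(Mul(Pow(-9, 2), d), -7) = Add(Mul(81, d), -7) = Add(-7, Mul(81, d)))
Pow(Add(-38, Function('X')(K)), 2) = Pow(Add(-38, Add(-7, Mul(81, 2))), 2) = Pow(Add(-38, Add(-7, 162)), 2) = Pow(Add(-38, 155), 2) = Pow(117, 2) = 13689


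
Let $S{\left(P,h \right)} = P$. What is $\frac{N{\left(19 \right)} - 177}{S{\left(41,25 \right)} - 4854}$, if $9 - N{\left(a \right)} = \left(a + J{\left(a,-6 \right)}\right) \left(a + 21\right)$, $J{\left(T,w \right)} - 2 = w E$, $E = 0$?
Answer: $\frac{1008}{4813} \approx 0.20943$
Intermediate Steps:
$J{\left(T,w \right)} = 2$ ($J{\left(T,w \right)} = 2 + w 0 = 2 + 0 = 2$)
$N{\left(a \right)} = 9 - \left(2 + a\right) \left(21 + a\right)$ ($N{\left(a \right)} = 9 - \left(a + 2\right) \left(a + 21\right) = 9 - \left(2 + a\right) \left(21 + a\right)$)
$\frac{N{\left(19 \right)} - 177}{S{\left(41,25 \right)} - 4854} = \frac{\left(-33 - 19^{2} - 437\right) - 177}{41 - 4854} = \frac{\left(-33 - 361 - 437\right) - 177}{-4813} = \left(\left(-33 - 361 - 437\right) - 177\right) \left(- \frac{1}{4813}\right) = \left(-831 - 177\right) \left(- \frac{1}{4813}\right) = \left(-1008\right) \left(- \frac{1}{4813}\right) = \frac{1008}{4813}$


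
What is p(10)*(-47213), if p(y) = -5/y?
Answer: 47213/2 ≈ 23607.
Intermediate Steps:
p(10)*(-47213) = -5/10*(-47213) = -5*1/10*(-47213) = -1/2*(-47213) = 47213/2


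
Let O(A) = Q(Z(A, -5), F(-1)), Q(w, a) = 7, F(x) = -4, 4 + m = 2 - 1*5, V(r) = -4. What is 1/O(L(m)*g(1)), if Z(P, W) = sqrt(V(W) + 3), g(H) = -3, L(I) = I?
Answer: 1/7 ≈ 0.14286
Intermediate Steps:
m = -7 (m = -4 + (2 - 1*5) = -4 + (2 - 5) = -4 - 3 = -7)
Z(P, W) = I (Z(P, W) = sqrt(-4 + 3) = sqrt(-1) = I)
O(A) = 7
1/O(L(m)*g(1)) = 1/7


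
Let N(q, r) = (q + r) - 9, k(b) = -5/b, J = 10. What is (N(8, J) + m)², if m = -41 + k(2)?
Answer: 4761/4 ≈ 1190.3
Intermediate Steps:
m = -87/2 (m = -41 - 5/2 = -87/2 ≈ -43.500)
N(q, r) = -9 + q + r
(N(8, J) + m)² = ((-9 + 8 + 10) - 87/2)² = (9 - 87/2)² = (-69/2)² = 4761/4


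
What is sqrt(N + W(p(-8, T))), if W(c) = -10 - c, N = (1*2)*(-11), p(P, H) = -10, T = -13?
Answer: I*sqrt(22) ≈ 4.6904*I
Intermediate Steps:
N = -22 (N = 2*(-11) = -22)
sqrt(N + W(p(-8, T))) = sqrt(-22 + (-10 - 1*(-10))) = sqrt(-22 + (-10 + 10)) = sqrt(-22 + 0) = sqrt(-22) = I*sqrt(22)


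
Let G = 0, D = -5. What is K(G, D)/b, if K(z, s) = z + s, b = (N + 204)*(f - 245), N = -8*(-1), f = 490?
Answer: -1/10388 ≈ -9.6265e-5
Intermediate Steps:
N = 8
b = 51940 (b = (8 + 204)*(490 - 245) = 212*245 = 51940)
K(z, s) = s + z
K(G, D)/b = (-5 + 0)/51940 = (1/51940)*(-5) = -1/10388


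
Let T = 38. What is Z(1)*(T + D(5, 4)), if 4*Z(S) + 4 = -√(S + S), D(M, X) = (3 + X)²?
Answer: -87 - 87*√2/4 ≈ -117.76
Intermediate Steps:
Z(S) = -1 - √2*√S/4 (Z(S) = -1 + (-√(S + S))/4 = -1 + (-√(2*S))/4 = -1 + (-√2*√S)/4 = -1 - √2*√S/4)
Z(1)*(T + D(5, 4)) = (-1 - √2*√1/4)*(38 + (3 + 4)²) = (-1 - ¼*√2*1)*(38 + 7²) = (-1 - √2/4)*(38 + 49) = (-1 - √2/4)*87 = -87 - 87*√2/4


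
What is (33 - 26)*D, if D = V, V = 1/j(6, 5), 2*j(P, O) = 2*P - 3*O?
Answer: -14/3 ≈ -4.6667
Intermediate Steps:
j(P, O) = P - 3*O/2 (j(P, O) = (2*P - 3*O)/2 = (-3*O + 2*P)/2 = P - 3*O/2)
V = -2/3 (V = 1/(6 - 3/2*5) = 1/(6 - 15/2) = 1/(-3/2) = -2/3 ≈ -0.66667)
D = -2/3 ≈ -0.66667
(33 - 26)*D = (33 - 26)*(-2/3) = 7*(-2/3) = -14/3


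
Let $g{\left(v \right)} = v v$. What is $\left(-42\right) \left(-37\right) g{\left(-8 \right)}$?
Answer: $99456$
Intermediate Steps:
$g{\left(v \right)} = v^{2}$
$\left(-42\right) \left(-37\right) g{\left(-8 \right)} = \left(-42\right) \left(-37\right) \left(-8\right)^{2} = 1554 \cdot 64 = 99456$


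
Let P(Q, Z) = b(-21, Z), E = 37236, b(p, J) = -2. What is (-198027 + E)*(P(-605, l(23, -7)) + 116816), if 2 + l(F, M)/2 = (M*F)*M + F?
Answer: -18782639874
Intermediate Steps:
l(F, M) = -4 + 2*F + 2*F*M² (l(F, M) = -4 + 2*((M*F)*M + F) = -4 + 2*((F*M)*M + F) = -4 + 2*(F*M² + F) = -4 + 2*(F + F*M²) = -4 + (2*F + 2*F*M²) = -4 + 2*F + 2*F*M²)
P(Q, Z) = -2
(-198027 + E)*(P(-605, l(23, -7)) + 116816) = (-198027 + 37236)*(-2 + 116816) = -160791*116814 = -18782639874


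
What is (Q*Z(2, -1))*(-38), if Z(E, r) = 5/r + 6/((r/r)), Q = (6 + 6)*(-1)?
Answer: 456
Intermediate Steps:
Q = -12 (Q = 12*(-1) = -12)
Z(E, r) = 6 + 5/r (Z(E, r) = 5/r + 6/1 = 5/r + 6*1 = 5/r + 6 = 6 + 5/r)
(Q*Z(2, -1))*(-38) = -12*(6 + 5/(-1))*(-38) = -12*(6 + 5*(-1))*(-38) = -12*(6 - 5)*(-38) = -12*1*(-38) = -12*(-38) = 456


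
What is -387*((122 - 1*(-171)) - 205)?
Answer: -34056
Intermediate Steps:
-387*((122 - 1*(-171)) - 205) = -387*((122 + 171) - 205) = -387*(293 - 205) = -387*88 = -34056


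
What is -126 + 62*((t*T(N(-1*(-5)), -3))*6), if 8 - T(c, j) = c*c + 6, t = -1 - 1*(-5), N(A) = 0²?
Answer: 2850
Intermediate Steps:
N(A) = 0
t = 4 (t = -1 + 5 = 4)
T(c, j) = 2 - c² (T(c, j) = 8 - (c*c + 6) = 8 - (c² + 6) = 8 - (6 + c²) = 8 + (-6 - c²) = 2 - c²)
-126 + 62*((t*T(N(-1*(-5)), -3))*6) = -126 + 62*((4*(2 - 1*0²))*6) = -126 + 62*((4*(2 - 1*0))*6) = -126 + 62*((4*(2 + 0))*6) = -126 + 62*((4*2)*6) = -126 + 62*(8*6) = -126 + 62*48 = -126 + 2976 = 2850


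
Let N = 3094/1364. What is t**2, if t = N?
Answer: 2393209/465124 ≈ 5.1453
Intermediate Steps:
N = 1547/682 (N = 3094*(1/1364) = 1547/682 ≈ 2.2683)
t = 1547/682 ≈ 2.2683
t**2 = (1547/682)**2 = 2393209/465124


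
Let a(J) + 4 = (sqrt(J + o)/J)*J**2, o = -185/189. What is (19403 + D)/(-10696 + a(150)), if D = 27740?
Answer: -105930321/23338775 - 47143*sqrt(591465)/46677550 ≈ -5.3156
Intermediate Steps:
o = -185/189 (o = -185*1/189 = -185/189 ≈ -0.97884)
a(J) = -4 + J*sqrt(-185/189 + J) (a(J) = -4 + (sqrt(J - 185/189)/J)*J**2 = -4 + (sqrt(-185/189 + J)/J)*J**2 = -4 + J*sqrt(-185/189 + J))
(19403 + D)/(-10696 + a(150)) = (19403 + 27740)/(-10696 + (-4 + (1/63)*150*sqrt(-3885 + 3969*150))) = 47143/(-10696 + (-4 + (1/63)*150*sqrt(-3885 + 595350))) = 47143/(-10696 + (-4 + (1/63)*150*sqrt(591465))) = 47143/(-10696 + (-4 + 50*sqrt(591465)/21)) = 47143/(-10700 + 50*sqrt(591465)/21)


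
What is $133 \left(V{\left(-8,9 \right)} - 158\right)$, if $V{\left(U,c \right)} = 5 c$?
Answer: $-15029$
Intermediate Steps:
$133 \left(V{\left(-8,9 \right)} - 158\right) = 133 \left(5 \cdot 9 - 158\right) = 133 \left(45 - 158\right) = 133 \left(-113\right) = -15029$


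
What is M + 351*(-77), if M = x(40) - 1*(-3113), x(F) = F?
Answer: -23874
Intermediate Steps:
M = 3153 (M = 40 - 1*(-3113) = 40 + 3113 = 3153)
M + 351*(-77) = 3153 + 351*(-77) = 3153 - 27027 = -23874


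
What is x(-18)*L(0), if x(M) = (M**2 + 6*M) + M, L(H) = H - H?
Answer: 0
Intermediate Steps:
L(H) = 0
x(M) = M**2 + 7*M
x(-18)*L(0) = -18*(7 - 18)*0 = -18*(-11)*0 = 198*0 = 0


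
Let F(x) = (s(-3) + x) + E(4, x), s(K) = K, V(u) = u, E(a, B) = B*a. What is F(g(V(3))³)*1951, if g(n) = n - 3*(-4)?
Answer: 32917272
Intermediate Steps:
g(n) = 12 + n (g(n) = n + 12 = 12 + n)
F(x) = -3 + 5*x (F(x) = (-3 + x) + x*4 = (-3 + x) + 4*x = -3 + 5*x)
F(g(V(3))³)*1951 = (-3 + 5*(12 + 3)³)*1951 = (-3 + 5*15³)*1951 = (-3 + 5*3375)*1951 = (-3 + 16875)*1951 = 16872*1951 = 32917272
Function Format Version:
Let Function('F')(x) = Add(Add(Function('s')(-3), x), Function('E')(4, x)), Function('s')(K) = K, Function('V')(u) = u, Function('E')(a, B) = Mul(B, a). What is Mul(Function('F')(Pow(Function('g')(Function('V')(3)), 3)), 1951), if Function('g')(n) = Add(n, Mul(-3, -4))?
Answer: 32917272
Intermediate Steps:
Function('g')(n) = Add(12, n) (Function('g')(n) = Add(n, 12) = Add(12, n))
Function('F')(x) = Add(-3, Mul(5, x)) (Function('F')(x) = Add(Add(-3, x), Mul(x, 4)) = Add(Add(-3, x), Mul(4, x)) = Add(-3, Mul(5, x)))
Mul(Function('F')(Pow(Function('g')(Function('V')(3)), 3)), 1951) = Mul(Add(-3, Mul(5, Pow(Add(12, 3), 3))), 1951) = Mul(Add(-3, Mul(5, Pow(15, 3))), 1951) = Mul(Add(-3, Mul(5, 3375)), 1951) = Mul(Add(-3, 16875), 1951) = Mul(16872, 1951) = 32917272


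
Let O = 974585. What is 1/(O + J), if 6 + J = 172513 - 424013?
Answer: 1/723079 ≈ 1.3830e-6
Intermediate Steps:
J = -251506 (J = -6 + (172513 - 424013) = -6 - 251500 = -251506)
1/(O + J) = 1/(974585 - 251506) = 1/723079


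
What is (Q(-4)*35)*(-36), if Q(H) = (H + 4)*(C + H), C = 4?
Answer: 0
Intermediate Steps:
Q(H) = (4 + H)² (Q(H) = (H + 4)*(4 + H) = (4 + H)*(4 + H) = (4 + H)²)
(Q(-4)*35)*(-36) = ((16 + (-4)² + 8*(-4))*35)*(-36) = ((16 + 16 - 32)*35)*(-36) = (0*35)*(-36) = 0*(-36) = 0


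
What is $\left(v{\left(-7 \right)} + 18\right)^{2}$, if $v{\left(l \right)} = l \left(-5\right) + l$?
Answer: $2116$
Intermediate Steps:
$v{\left(l \right)} = - 4 l$ ($v{\left(l \right)} = - 5 l + l = - 4 l$)
$\left(v{\left(-7 \right)} + 18\right)^{2} = \left(\left(-4\right) \left(-7\right) + 18\right)^{2} = \left(28 + 18\right)^{2} = 46^{2} = 2116$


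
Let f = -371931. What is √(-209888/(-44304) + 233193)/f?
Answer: -√1788011237415/1029876939 ≈ -0.0012984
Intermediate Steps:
√(-209888/(-44304) + 233193)/f = √(-209888/(-44304) + 233193)/(-371931) = √(-209888*(-1/44304) + 233193)*(-1/371931) = √(13118/2769 + 233193)*(-1/371931) = √(645724535/2769)*(-1/371931) = (√1788011237415/2769)*(-1/371931) = -√1788011237415/1029876939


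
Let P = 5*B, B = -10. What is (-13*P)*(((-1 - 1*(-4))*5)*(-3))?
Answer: -29250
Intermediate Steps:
P = -50 (P = 5*(-10) = -50)
(-13*P)*(((-1 - 1*(-4))*5)*(-3)) = (-13*(-50))*(((-1 - 1*(-4))*5)*(-3)) = 650*(((-1 + 4)*5)*(-3)) = 650*((3*5)*(-3)) = 650*(15*(-3)) = 650*(-45) = -29250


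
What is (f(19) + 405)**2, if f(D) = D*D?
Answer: 586756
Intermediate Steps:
f(D) = D**2
(f(19) + 405)**2 = (19**2 + 405)**2 = (361 + 405)**2 = 766**2 = 586756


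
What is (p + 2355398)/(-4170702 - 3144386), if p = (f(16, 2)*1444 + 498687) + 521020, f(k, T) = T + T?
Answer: -3380881/7315088 ≈ -0.46218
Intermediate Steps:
f(k, T) = 2*T
p = 1025483 (p = ((2*2)*1444 + 498687) + 521020 = (4*1444 + 498687) + 521020 = (5776 + 498687) + 521020 = 504463 + 521020 = 1025483)
(p + 2355398)/(-4170702 - 3144386) = (1025483 + 2355398)/(-4170702 - 3144386) = 3380881/(-7315088) = 3380881*(-1/7315088) = -3380881/7315088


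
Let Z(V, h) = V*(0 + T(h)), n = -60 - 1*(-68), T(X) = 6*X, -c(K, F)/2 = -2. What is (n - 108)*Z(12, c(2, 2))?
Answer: -28800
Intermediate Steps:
c(K, F) = 4 (c(K, F) = -2*(-2) = 4)
n = 8 (n = -60 + 68 = 8)
Z(V, h) = 6*V*h (Z(V, h) = V*(0 + 6*h) = V*(6*h) = 6*V*h)
(n - 108)*Z(12, c(2, 2)) = (8 - 108)*(6*12*4) = -100*288 = -28800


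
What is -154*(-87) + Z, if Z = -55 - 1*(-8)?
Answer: 13351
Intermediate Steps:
Z = -47 (Z = -55 + 8 = -47)
-154*(-87) + Z = -154*(-87) - 47 = 13398 - 47 = 13351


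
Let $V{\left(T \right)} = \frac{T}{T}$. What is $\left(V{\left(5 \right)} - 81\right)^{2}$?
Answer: $6400$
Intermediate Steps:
$V{\left(T \right)} = 1$
$\left(V{\left(5 \right)} - 81\right)^{2} = \left(1 - 81\right)^{2} = \left(-80\right)^{2} = 6400$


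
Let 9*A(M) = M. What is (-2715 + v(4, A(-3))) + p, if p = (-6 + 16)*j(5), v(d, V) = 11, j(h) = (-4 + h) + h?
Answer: -2644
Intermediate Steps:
A(M) = M/9
j(h) = -4 + 2*h
p = 60 (p = (-6 + 16)*(-4 + 2*5) = 10*(-4 + 10) = 10*6 = 60)
(-2715 + v(4, A(-3))) + p = (-2715 + 11) + 60 = -2704 + 60 = -2644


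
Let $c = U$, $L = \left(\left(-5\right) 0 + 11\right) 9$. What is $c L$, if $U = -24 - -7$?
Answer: $-1683$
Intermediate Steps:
$L = 99$ ($L = \left(0 + 11\right) 9 = 11 \cdot 9 = 99$)
$U = -17$ ($U = -24 + 7 = -17$)
$c = -17$
$c L = \left(-17\right) 99 = -1683$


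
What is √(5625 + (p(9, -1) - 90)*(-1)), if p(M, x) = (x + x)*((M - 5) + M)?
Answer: √5741 ≈ 75.769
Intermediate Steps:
p(M, x) = 2*x*(-5 + 2*M) (p(M, x) = (2*x)*((-5 + M) + M) = (2*x)*(-5 + 2*M) = 2*x*(-5 + 2*M))
√(5625 + (p(9, -1) - 90)*(-1)) = √(5625 + (2*(-1)*(-5 + 2*9) - 90)*(-1)) = √(5625 + (2*(-1)*(-5 + 18) - 90)*(-1)) = √(5625 + (2*(-1)*13 - 90)*(-1)) = √(5625 + (-26 - 90)*(-1)) = √(5625 - 116*(-1)) = √(5625 + 116) = √5741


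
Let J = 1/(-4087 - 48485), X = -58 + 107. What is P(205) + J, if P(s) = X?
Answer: 2576027/52572 ≈ 49.000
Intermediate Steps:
X = 49
P(s) = 49
J = -1/52572 (J = 1/(-52572) = -1/52572 ≈ -1.9022e-5)
P(205) + J = 49 - 1/52572 = 2576027/52572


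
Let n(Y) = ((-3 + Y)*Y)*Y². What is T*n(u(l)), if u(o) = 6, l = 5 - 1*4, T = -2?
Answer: -1296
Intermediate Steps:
l = 1 (l = 5 - 4 = 1)
n(Y) = Y³*(-3 + Y) (n(Y) = (Y*(-3 + Y))*Y² = Y³*(-3 + Y))
T*n(u(l)) = -2*6³*(-3 + 6) = -432*3 = -2*648 = -1296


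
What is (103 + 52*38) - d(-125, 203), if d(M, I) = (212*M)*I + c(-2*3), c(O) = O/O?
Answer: 5381578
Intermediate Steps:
c(O) = 1
d(M, I) = 1 + 212*I*M (d(M, I) = (212*M)*I + 1 = 212*I*M + 1 = 1 + 212*I*M)
(103 + 52*38) - d(-125, 203) = (103 + 52*38) - (1 + 212*203*(-125)) = (103 + 1976) - (1 - 5379500) = 2079 - 1*(-5379499) = 2079 + 5379499 = 5381578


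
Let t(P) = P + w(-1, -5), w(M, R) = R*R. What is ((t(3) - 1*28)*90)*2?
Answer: 0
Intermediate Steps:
w(M, R) = R**2
t(P) = 25 + P (t(P) = P + (-5)**2 = P + 25 = 25 + P)
((t(3) - 1*28)*90)*2 = (((25 + 3) - 1*28)*90)*2 = ((28 - 28)*90)*2 = (0*90)*2 = 0*2 = 0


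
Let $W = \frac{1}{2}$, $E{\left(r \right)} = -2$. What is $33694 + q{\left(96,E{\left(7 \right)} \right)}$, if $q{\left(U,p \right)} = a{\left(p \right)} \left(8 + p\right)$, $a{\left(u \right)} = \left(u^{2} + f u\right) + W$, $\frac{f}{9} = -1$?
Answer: $33829$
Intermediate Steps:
$f = -9$ ($f = 9 \left(-1\right) = -9$)
$W = \frac{1}{2} \approx 0.5$
$a{\left(u \right)} = \frac{1}{2} + u^{2} - 9 u$ ($a{\left(u \right)} = \left(u^{2} - 9 u\right) + \frac{1}{2} = \frac{1}{2} + u^{2} - 9 u$)
$q{\left(U,p \right)} = \left(8 + p\right) \left(\frac{1}{2} + p^{2} - 9 p\right)$ ($q{\left(U,p \right)} = \left(\frac{1}{2} + p^{2} - 9 p\right) \left(8 + p\right) = \left(8 + p\right) \left(\frac{1}{2} + p^{2} - 9 p\right)$)
$33694 + q{\left(96,E{\left(7 \right)} \right)} = 33694 + \left(4 + \left(-2\right)^{3} - \left(-2\right)^{2} - -143\right) = 33694 + \left(4 - 8 - 4 + 143\right) = 33694 + 135 = 33829$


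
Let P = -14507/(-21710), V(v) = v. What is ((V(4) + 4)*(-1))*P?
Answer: -58028/10855 ≈ -5.3457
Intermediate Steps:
P = 14507/21710 (P = -14507*(-1/21710) = 14507/21710 ≈ 0.66822)
((V(4) + 4)*(-1))*P = ((4 + 4)*(-1))*(14507/21710) = (8*(-1))*(14507/21710) = -8*14507/21710 = -58028/10855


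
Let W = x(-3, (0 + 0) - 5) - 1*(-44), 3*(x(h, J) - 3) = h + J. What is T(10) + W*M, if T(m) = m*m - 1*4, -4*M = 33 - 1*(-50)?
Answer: -9887/12 ≈ -823.92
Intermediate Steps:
M = -83/4 (M = -(33 - 1*(-50))/4 = -(33 + 50)/4 = -¼*83 = -83/4 ≈ -20.750)
T(m) = -4 + m² (T(m) = m² - 4 = -4 + m²)
x(h, J) = 3 + J/3 + h/3 (x(h, J) = 3 + (h + J)/3 = 3 + (J + h)/3 = 3 + (J/3 + h/3) = 3 + J/3 + h/3)
W = 133/3 (W = (3 + ((0 + 0) - 5)/3 + (⅓)*(-3)) - 1*(-44) = (3 + (0 - 5)/3 - 1) + 44 = (3 + (⅓)*(-5) - 1) + 44 = (3 - 5/3 - 1) + 44 = ⅓ + 44 = 133/3 ≈ 44.333)
T(10) + W*M = (-4 + 10²) + (133/3)*(-83/4) = (-4 + 100) - 11039/12 = 96 - 11039/12 = -9887/12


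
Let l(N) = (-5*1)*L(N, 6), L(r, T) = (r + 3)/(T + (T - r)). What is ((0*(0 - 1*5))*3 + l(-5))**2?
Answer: 100/289 ≈ 0.34602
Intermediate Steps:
L(r, T) = (3 + r)/(-r + 2*T)
l(N) = -5*(3 + N)/(12 - N) (l(N) = (-5*1)*((3 + N)/(-N + 2*6)) = -5*(3 + N)/(-N + 12) = -5*(3 + N)/(12 - N))
((0*(0 - 1*5))*3 + l(-5))**2 = ((0*(0 - 1*5))*3 + 5*(3 - 5)/(-12 - 5))**2 = ((0*(0 - 5))*3 + 5*(-2)/(-17))**2 = ((0*(-5))*3 + 5*(-1/17)*(-2))**2 = (0*3 + 10/17)**2 = (0 + 10/17)**2 = (10/17)**2 = 100/289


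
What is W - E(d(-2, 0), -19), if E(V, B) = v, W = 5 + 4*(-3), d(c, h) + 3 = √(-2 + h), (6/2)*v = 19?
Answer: -40/3 ≈ -13.333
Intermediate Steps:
v = 19/3 (v = (⅓)*19 = 19/3 ≈ 6.3333)
d(c, h) = -3 + √(-2 + h)
W = -7 (W = 5 - 12 = -7)
E(V, B) = 19/3
W - E(d(-2, 0), -19) = -7 - 1*19/3 = -7 - 19/3 = -40/3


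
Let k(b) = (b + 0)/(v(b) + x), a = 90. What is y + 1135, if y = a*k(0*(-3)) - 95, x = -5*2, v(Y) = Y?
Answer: 1040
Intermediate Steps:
x = -10
k(b) = b/(-10 + b) (k(b) = (b + 0)/(b - 10) = b/(-10 + b))
y = -95 (y = 90*((0*(-3))/(-10 + 0*(-3))) - 95 = 90*(0/(-10 + 0)) - 95 = 90*(0/(-10)) - 95 = 90*(0*(-⅒)) - 95 = 90*0 - 95 = 0 - 95 = -95)
y + 1135 = -95 + 1135 = 1040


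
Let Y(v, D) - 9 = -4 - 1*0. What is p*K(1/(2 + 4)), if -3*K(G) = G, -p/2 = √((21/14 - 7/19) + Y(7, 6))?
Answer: √8854/342 ≈ 0.27513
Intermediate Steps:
Y(v, D) = 5 (Y(v, D) = 9 + (-4 - 1*0) = 9 + (-4 + 0) = 9 - 4 = 5)
p = -√8854/19 (p = -2*√((21/14 - 7/19) + 5) = -2*√((21*(1/14) - 7*1/19) + 5) = -2*√((3/2 - 7/19) + 5) = -2*√(43/38 + 5) = -√8854/19 ≈ -4.9524)
K(G) = -G/3
p*K(1/(2 + 4)) = (-√8854/19)*(-1/(3*(2 + 4))) = (-√8854/19)*(-⅓/6) = (-√8854/19)*(-⅓*⅙) = -√8854/19*(-1/18) = √8854/342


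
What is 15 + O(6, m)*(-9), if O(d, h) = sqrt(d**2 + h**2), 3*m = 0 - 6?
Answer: 15 - 18*sqrt(10) ≈ -41.921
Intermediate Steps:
m = -2 (m = (0 - 6)/3 = (1/3)*(-6) = -2)
15 + O(6, m)*(-9) = 15 + sqrt(6**2 + (-2)**2)*(-9) = 15 + sqrt(36 + 4)*(-9) = 15 + sqrt(40)*(-9) = 15 + (2*sqrt(10))*(-9) = 15 - 18*sqrt(10)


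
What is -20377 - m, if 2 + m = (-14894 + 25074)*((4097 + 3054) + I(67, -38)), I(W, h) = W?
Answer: -73499615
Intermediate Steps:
m = 73479238 (m = -2 + (-14894 + 25074)*((4097 + 3054) + 67) = -2 + 10180*(7151 + 67) = -2 + 10180*7218 = -2 + 73479240 = 73479238)
-20377 - m = -20377 - 1*73479238 = -20377 - 73479238 = -73499615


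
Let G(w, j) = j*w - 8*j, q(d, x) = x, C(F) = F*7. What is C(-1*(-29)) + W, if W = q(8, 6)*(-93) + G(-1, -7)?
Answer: -292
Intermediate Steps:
C(F) = 7*F
G(w, j) = -8*j + j*w
W = -495 (W = 6*(-93) - 7*(-8 - 1) = -558 - 7*(-9) = -558 + 63 = -495)
C(-1*(-29)) + W = 7*(-1*(-29)) - 495 = 7*29 - 495 = 203 - 495 = -292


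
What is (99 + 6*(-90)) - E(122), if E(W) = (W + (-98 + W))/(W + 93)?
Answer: -94961/215 ≈ -441.68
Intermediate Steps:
E(W) = (-98 + 2*W)/(93 + W)
(99 + 6*(-90)) - E(122) = (99 + 6*(-90)) - 2*(-49 + 122)/(93 + 122) = (99 - 540) - 2*73/215 = -441 - 2*73/215 = -441 - 1*146/215 = -441 - 146/215 = -94961/215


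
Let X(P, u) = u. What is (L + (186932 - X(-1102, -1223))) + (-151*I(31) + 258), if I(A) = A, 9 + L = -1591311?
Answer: -1407588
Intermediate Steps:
L = -1591320 (L = -9 - 1591311 = -1591320)
(L + (186932 - X(-1102, -1223))) + (-151*I(31) + 258) = (-1591320 + (186932 - 1*(-1223))) + (-151*31 + 258) = (-1591320 + (186932 + 1223)) + (-4681 + 258) = (-1591320 + 188155) - 4423 = -1403165 - 4423 = -1407588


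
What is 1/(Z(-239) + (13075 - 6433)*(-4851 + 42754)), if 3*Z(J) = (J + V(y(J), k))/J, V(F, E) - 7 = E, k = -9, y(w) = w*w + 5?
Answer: 717/180505987783 ≈ 3.9722e-9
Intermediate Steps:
y(w) = 5 + w² (y(w) = w² + 5 = 5 + w²)
V(F, E) = 7 + E
Z(J) = (-2 + J)/(3*J) (Z(J) = ((J + (7 - 9))/J)/3 = ((J - 2)/J)/3 = ((-2 + J)/J)/3 = (-2 + J)/(3*J))
1/(Z(-239) + (13075 - 6433)*(-4851 + 42754)) = 1/((⅓)*(-2 - 239)/(-239) + (13075 - 6433)*(-4851 + 42754)) = 1/((⅓)*(-1/239)*(-241) + 6642*37903) = 1/(241/717 + 251751726) = 1/(180505987783/717) = 717/180505987783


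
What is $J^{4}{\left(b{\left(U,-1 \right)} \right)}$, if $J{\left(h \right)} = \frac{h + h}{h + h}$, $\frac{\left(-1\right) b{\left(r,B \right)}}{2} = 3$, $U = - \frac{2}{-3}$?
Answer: $1$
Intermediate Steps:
$U = \frac{2}{3}$ ($U = \left(-2\right) \left(- \frac{1}{3}\right) = \frac{2}{3} \approx 0.66667$)
$b{\left(r,B \right)} = -6$ ($b{\left(r,B \right)} = \left(-2\right) 3 = -6$)
$J{\left(h \right)} = 1$ ($J{\left(h \right)} = \frac{2 h}{2 h} = 2 h \frac{1}{2 h} = 1$)
$J^{4}{\left(b{\left(U,-1 \right)} \right)} = 1^{4} = 1$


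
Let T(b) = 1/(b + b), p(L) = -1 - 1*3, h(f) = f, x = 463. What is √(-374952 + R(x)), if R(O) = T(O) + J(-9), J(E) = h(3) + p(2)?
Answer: I*√321513197702/926 ≈ 612.33*I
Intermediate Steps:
p(L) = -4 (p(L) = -1 - 3 = -4)
J(E) = -1 (J(E) = 3 - 4 = -1)
T(b) = 1/(2*b)
R(O) = -1 + 1/(2*O) (R(O) = 1/(2*O) - 1 = -1 + 1/(2*O))
√(-374952 + R(x)) = √(-374952 + (½ - 1*463)/463) = √(-374952 + (½ - 463)/463) = √(-374952 + (1/463)*(-925/2)) = √(-374952 - 925/926) = √(-347206477/926) = I*√321513197702/926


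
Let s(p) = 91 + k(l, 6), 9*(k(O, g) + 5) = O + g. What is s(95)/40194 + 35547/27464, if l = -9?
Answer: 2146693301/1655832024 ≈ 1.2964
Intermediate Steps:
k(O, g) = -5 + O/9 + g/9 (k(O, g) = -5 + (O + g)/9 = -5 + (O/9 + g/9) = -5 + O/9 + g/9)
s(p) = 257/3 (s(p) = 91 + (-5 + (⅑)*(-9) + (⅑)*6) = 91 + (-5 - 1 + ⅔) = 91 - 16/3 = 257/3)
s(95)/40194 + 35547/27464 = (257/3)/40194 + 35547/27464 = (257/3)*(1/40194) + 35547*(1/27464) = 257/120582 + 35547/27464 = 2146693301/1655832024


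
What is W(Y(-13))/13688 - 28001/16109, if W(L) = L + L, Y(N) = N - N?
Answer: -28001/16109 ≈ -1.7382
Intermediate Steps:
Y(N) = 0
W(L) = 2*L
W(Y(-13))/13688 - 28001/16109 = (2*0)/13688 - 28001/16109 = 0*(1/13688) - 28001*1/16109 = 0 - 28001/16109 = -28001/16109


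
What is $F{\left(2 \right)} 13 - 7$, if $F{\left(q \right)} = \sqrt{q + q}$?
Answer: $19$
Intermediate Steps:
$F{\left(q \right)} = \sqrt{2} \sqrt{q}$ ($F{\left(q \right)} = \sqrt{2 q} = \sqrt{2} \sqrt{q}$)
$F{\left(2 \right)} 13 - 7 = \sqrt{2} \sqrt{2} \cdot 13 - 7 = 2 \cdot 13 - 7 = 26 - 7 = 19$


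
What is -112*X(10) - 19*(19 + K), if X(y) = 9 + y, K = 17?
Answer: -2812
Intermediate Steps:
-112*X(10) - 19*(19 + K) = -112*(9 + 10) - 19*(19 + 17) = -112*19 - 19*36 = -2128 - 684 = -2812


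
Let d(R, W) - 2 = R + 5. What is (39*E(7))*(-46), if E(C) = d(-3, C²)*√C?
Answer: -7176*√7 ≈ -18986.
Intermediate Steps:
d(R, W) = 7 + R (d(R, W) = 2 + (R + 5) = 2 + (5 + R) = 7 + R)
E(C) = 4*√C (E(C) = (7 - 3)*√C = 4*√C)
(39*E(7))*(-46) = (39*(4*√7))*(-46) = (156*√7)*(-46) = -7176*√7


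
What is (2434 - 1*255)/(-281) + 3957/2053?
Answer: -3361570/576893 ≈ -5.8270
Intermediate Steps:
(2434 - 1*255)/(-281) + 3957/2053 = (2434 - 255)*(-1/281) + 3957*(1/2053) = 2179*(-1/281) + 3957/2053 = -2179/281 + 3957/2053 = -3361570/576893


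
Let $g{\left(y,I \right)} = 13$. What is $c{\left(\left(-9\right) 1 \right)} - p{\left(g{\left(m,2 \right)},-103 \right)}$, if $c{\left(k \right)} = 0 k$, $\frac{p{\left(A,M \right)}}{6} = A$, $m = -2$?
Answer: $-78$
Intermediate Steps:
$p{\left(A,M \right)} = 6 A$
$c{\left(k \right)} = 0$
$c{\left(\left(-9\right) 1 \right)} - p{\left(g{\left(m,2 \right)},-103 \right)} = 0 - 6 \cdot 13 = 0 - 78 = -78$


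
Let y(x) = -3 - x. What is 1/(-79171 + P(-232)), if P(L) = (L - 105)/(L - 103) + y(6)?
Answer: -335/26524963 ≈ -1.2630e-5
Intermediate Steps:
P(L) = -9 + (-105 + L)/(-103 + L) (P(L) = (L - 105)/(L - 103) + (-3 - 1*6) = (-105 + L)/(-103 + L) + (-3 - 6) = (-105 + L)/(-103 + L) - 9 = -9 + (-105 + L)/(-103 + L))
1/(-79171 + P(-232)) = 1/(-79171 + 2*(411 - 4*(-232))/(-103 - 232)) = 1/(-79171 + 2*(411 + 928)/(-335)) = 1/(-79171 + 2*(-1/335)*1339) = 1/(-79171 - 2678/335) = 1/(-26524963/335) = -335/26524963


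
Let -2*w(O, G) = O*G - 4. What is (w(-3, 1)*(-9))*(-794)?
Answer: 25011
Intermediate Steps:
w(O, G) = 2 - G*O/2 (w(O, G) = -(O*G - 4)/2 = -(G*O - 4)/2 = -(-4 + G*O)/2 = 2 - G*O/2)
(w(-3, 1)*(-9))*(-794) = ((2 - ½*1*(-3))*(-9))*(-794) = ((2 + 3/2)*(-9))*(-794) = ((7/2)*(-9))*(-794) = -63/2*(-794) = 25011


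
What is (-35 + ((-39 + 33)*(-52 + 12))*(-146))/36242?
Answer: -35075/36242 ≈ -0.96780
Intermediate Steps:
(-35 + ((-39 + 33)*(-52 + 12))*(-146))/36242 = (-35 - 6*(-40)*(-146))*(1/36242) = (-35 + 240*(-146))*(1/36242) = (-35 - 35040)*(1/36242) = -35075*1/36242 = -35075/36242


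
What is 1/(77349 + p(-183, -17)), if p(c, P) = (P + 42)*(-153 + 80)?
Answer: 1/75524 ≈ 1.3241e-5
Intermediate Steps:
p(c, P) = -3066 - 73*P (p(c, P) = (42 + P)*(-73) = -3066 - 73*P)
1/(77349 + p(-183, -17)) = 1/(77349 + (-3066 - 73*(-17))) = 1/(77349 + (-3066 + 1241)) = 1/(77349 - 1825) = 1/75524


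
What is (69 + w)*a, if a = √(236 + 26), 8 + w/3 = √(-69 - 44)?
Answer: 3*√262*(15 + I*√113) ≈ 728.39 + 516.19*I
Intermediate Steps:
w = -24 + 3*I*√113 (w = -24 + 3*√(-69 - 44) = -24 + 3*√(-113) = -24 + 3*(I*√113) = -24 + 3*I*√113 ≈ -24.0 + 31.89*I)
a = √262 ≈ 16.186
(69 + w)*a = (69 + (-24 + 3*I*√113))*√262 = (45 + 3*I*√113)*√262 = √262*(45 + 3*I*√113)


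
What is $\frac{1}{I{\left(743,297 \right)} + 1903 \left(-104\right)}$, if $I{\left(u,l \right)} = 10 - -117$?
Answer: $- \frac{1}{197785} \approx -5.056 \cdot 10^{-6}$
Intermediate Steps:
$I{\left(u,l \right)} = 127$ ($I{\left(u,l \right)} = 10 + 117 = 127$)
$\frac{1}{I{\left(743,297 \right)} + 1903 \left(-104\right)} = \frac{1}{127 + 1903 \left(-104\right)} = \frac{1}{127 - 197912} = \frac{1}{-197785} = - \frac{1}{197785}$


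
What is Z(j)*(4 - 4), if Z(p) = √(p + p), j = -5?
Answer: 0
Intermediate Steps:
Z(p) = √2*√p (Z(p) = √(2*p) = √2*√p)
Z(j)*(4 - 4) = (√2*√(-5))*(4 - 4) = (√2*(I*√5))*0 = (I*√10)*0 = 0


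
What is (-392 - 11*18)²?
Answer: 348100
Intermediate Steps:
(-392 - 11*18)² = (-392 - 198)² = (-590)² = 348100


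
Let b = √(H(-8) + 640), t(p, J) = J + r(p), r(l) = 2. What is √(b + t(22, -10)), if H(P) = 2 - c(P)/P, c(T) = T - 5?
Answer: √(-32 + √10246)/2 ≈ 4.1600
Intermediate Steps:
c(T) = -5 + T
H(P) = 2 - (-5 + P)/P
t(p, J) = 2 + J (t(p, J) = J + 2 = 2 + J)
b = √10246/4 (b = √((5 - 8)/(-8) + 640) = √(-⅛*(-3) + 640) = √(3/8 + 640) = √(5123/8) = √10246/4 ≈ 25.306)
√(b + t(22, -10)) = √(√10246/4 + (2 - 10)) = √(√10246/4 - 8) = √(-8 + √10246/4)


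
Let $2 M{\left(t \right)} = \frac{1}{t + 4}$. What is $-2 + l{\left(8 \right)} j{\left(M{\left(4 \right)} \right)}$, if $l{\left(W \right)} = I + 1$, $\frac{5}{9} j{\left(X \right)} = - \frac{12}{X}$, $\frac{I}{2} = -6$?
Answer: $\frac{18998}{5} \approx 3799.6$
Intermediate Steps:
$I = -12$ ($I = 2 \left(-6\right) = -12$)
$M{\left(t \right)} = \frac{1}{2 \left(4 + t\right)}$ ($M{\left(t \right)} = \frac{1}{2 \left(t + 4\right)} = \frac{1}{2 \left(4 + t\right)}$)
$j{\left(X \right)} = - \frac{108}{5 X}$ ($j{\left(X \right)} = \frac{9 \left(- \frac{12}{X}\right)}{5} = - \frac{108}{5 X}$)
$l{\left(W \right)} = -11$ ($l{\left(W \right)} = -12 + 1 = -11$)
$-2 + l{\left(8 \right)} j{\left(M{\left(4 \right)} \right)} = -2 - 11 \left(- \frac{108}{5 \frac{1}{2 \left(4 + 4\right)}}\right) = -2 - 11 \left(- \frac{108}{5 \frac{1}{2 \cdot 8}}\right) = -2 - 11 \left(- \frac{108}{5 \cdot \frac{1}{2} \cdot \frac{1}{8}}\right) = -2 - 11 \left(- \frac{108 \frac{1}{\frac{1}{16}}}{5}\right) = -2 - 11 \left(\left(- \frac{108}{5}\right) 16\right) = -2 - - \frac{19008}{5} = -2 + \frac{19008}{5} = \frac{18998}{5}$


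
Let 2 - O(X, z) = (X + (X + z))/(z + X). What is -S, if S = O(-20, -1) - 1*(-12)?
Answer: -253/21 ≈ -12.048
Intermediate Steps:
O(X, z) = 2 - (z + 2*X)/(X + z) (O(X, z) = 2 - (X + (X + z))/(z + X) = 2 - (z + 2*X)/(X + z))
S = 253/21 (S = -1/(-20 - 1) - 1*(-12) = -1/(-21) + 12 = -1*(-1/21) + 12 = 1/21 + 12 = 253/21 ≈ 12.048)
-S = -1*253/21 = -253/21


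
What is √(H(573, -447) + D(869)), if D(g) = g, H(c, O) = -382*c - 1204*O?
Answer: √320171 ≈ 565.84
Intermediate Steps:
H(c, O) = -1204*O - 382*c
√(H(573, -447) + D(869)) = √((-1204*(-447) - 382*573) + 869) = √((538188 - 218886) + 869) = √(319302 + 869) = √320171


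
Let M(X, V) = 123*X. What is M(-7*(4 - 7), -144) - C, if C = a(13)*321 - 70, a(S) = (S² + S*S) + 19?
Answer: -111944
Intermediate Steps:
a(S) = 19 + 2*S² (a(S) = (S² + S²) + 19 = 2*S² + 19 = 19 + 2*S²)
C = 114527 (C = (19 + 2*13²)*321 - 70 = (19 + 2*169)*321 - 70 = (19 + 338)*321 - 70 = 357*321 - 70 = 114597 - 70 = 114527)
M(-7*(4 - 7), -144) - C = 123*(-7*(4 - 7)) - 1*114527 = 123*(-7*(-3)) - 114527 = 123*21 - 114527 = 2583 - 114527 = -111944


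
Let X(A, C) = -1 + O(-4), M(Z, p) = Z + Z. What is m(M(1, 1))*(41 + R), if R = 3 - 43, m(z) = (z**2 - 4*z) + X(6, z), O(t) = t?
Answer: -9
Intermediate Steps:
M(Z, p) = 2*Z
X(A, C) = -5 (X(A, C) = -1 - 4 = -5)
m(z) = -5 + z**2 - 4*z (m(z) = (z**2 - 4*z) - 5 = -5 + z**2 - 4*z)
R = -40
m(M(1, 1))*(41 + R) = (-5 + (2*1)**2 - 8)*(41 - 40) = (-5 + 2**2 - 4*2)*1 = (-5 + 4 - 8)*1 = -9*1 = -9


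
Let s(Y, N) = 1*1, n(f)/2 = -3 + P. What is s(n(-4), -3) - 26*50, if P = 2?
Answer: -1299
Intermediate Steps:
n(f) = -2 (n(f) = 2*(-3 + 2) = 2*(-1) = -2)
s(Y, N) = 1
s(n(-4), -3) - 26*50 = 1 - 26*50 = 1 - 1300 = -1299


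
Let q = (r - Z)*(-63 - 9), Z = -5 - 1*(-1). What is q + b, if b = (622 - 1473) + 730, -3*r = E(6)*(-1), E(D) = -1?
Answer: -385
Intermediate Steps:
r = -1/3 (r = -(-1)*(-1)/3 = -1/3*1 = -1/3 ≈ -0.33333)
Z = -4 (Z = -5 + 1 = -4)
b = -121 (b = -851 + 730 = -121)
q = -264 (q = (-1/3 - 1*(-4))*(-63 - 9) = (-1/3 + 4)*(-72) = (11/3)*(-72) = -264)
q + b = -264 - 121 = -385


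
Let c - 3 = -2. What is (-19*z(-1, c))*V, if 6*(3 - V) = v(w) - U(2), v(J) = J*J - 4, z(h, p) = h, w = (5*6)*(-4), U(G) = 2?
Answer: -45524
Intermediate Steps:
c = 1 (c = 3 - 2 = 1)
w = -120 (w = 30*(-4) = -120)
v(J) = -4 + J² (v(J) = J² - 4 = -4 + J²)
V = -2396 (V = 3 - ((-4 + (-120)²) - 1*2)/6 = 3 - ((-4 + 14400) - 2)/6 = 3 - (14396 - 2)/6 = 3 - ⅙*14394 = 3 - 2399 = -2396)
(-19*z(-1, c))*V = -19*(-1)*(-2396) = 19*(-2396) = -45524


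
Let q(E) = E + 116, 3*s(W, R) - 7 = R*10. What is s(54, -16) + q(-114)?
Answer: -49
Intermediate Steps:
s(W, R) = 7/3 + 10*R/3 (s(W, R) = 7/3 + (R*10)/3 = 7/3 + (10*R)/3 = 7/3 + 10*R/3)
q(E) = 116 + E
s(54, -16) + q(-114) = (7/3 + (10/3)*(-16)) + (116 - 114) = (7/3 - 160/3) + 2 = -51 + 2 = -49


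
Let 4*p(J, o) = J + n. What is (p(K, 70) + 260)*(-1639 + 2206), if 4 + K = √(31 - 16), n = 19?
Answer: 598185/4 + 567*√15/4 ≈ 1.5010e+5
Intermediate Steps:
K = -4 + √15 (K = -4 + √(31 - 16) = -4 + √15 ≈ -0.12702)
p(J, o) = 19/4 + J/4 (p(J, o) = (J + 19)/4 = (19 + J)/4 = 19/4 + J/4)
(p(K, 70) + 260)*(-1639 + 2206) = ((19/4 + (-4 + √15)/4) + 260)*(-1639 + 2206) = ((19/4 + (-1 + √15/4)) + 260)*567 = ((15/4 + √15/4) + 260)*567 = (1055/4 + √15/4)*567 = 598185/4 + 567*√15/4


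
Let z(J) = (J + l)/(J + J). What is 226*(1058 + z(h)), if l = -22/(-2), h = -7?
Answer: 1673304/7 ≈ 2.3904e+5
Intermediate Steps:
l = 11 (l = -22*(-½) = 11)
z(J) = (11 + J)/(2*J) (z(J) = (J + 11)/(J + J) = (11 + J)/((2*J)) = (11 + J)*(1/(2*J)) = (11 + J)/(2*J))
226*(1058 + z(h)) = 226*(1058 + (½)*(11 - 7)/(-7)) = 226*(1058 + (½)*(-⅐)*4) = 226*(1058 - 2/7) = 226*(7404/7) = 1673304/7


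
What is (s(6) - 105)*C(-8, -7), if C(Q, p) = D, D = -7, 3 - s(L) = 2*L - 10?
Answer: 728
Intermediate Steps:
s(L) = 13 - 2*L (s(L) = 3 - (2*L - 10) = 3 - (-10 + 2*L) = 3 + (10 - 2*L) = 13 - 2*L)
C(Q, p) = -7
(s(6) - 105)*C(-8, -7) = ((13 - 2*6) - 105)*(-7) = ((13 - 12) - 105)*(-7) = (1 - 105)*(-7) = -104*(-7) = 728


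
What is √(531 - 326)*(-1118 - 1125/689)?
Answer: -771427*√205/689 ≈ -16031.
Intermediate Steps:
√(531 - 326)*(-1118 - 1125/689) = √205*(-1118 - 1125*1/689) = √205*(-1118 - 1125/689) = √205*(-771427/689) = -771427*√205/689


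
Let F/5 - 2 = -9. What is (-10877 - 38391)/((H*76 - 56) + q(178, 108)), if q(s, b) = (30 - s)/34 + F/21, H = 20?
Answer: -2512668/74357 ≈ -33.792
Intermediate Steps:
F = -35 (F = 10 + 5*(-9) = 10 - 45 = -35)
q(s, b) = -40/51 - s/34 (q(s, b) = (30 - s)/34 - 35/21 = (30 - s)*(1/34) - 35*1/21 = (15/17 - s/34) - 5/3 = -40/51 - s/34)
(-10877 - 38391)/((H*76 - 56) + q(178, 108)) = (-10877 - 38391)/((20*76 - 56) + (-40/51 - 1/34*178)) = -49268/((1520 - 56) + (-40/51 - 89/17)) = -49268/(1464 - 307/51) = -49268/74357/51 = -49268*51/74357 = -2512668/74357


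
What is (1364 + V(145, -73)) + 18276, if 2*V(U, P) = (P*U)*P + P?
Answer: 405956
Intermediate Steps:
V(U, P) = P/2 + U*P²/2 (V(U, P) = ((P*U)*P + P)/2 = (U*P² + P)/2 = (P + U*P²)/2 = P/2 + U*P²/2)
(1364 + V(145, -73)) + 18276 = (1364 + (½)*(-73)*(1 - 73*145)) + 18276 = (1364 + (½)*(-73)*(1 - 10585)) + 18276 = (1364 + (½)*(-73)*(-10584)) + 18276 = (1364 + 386316) + 18276 = 387680 + 18276 = 405956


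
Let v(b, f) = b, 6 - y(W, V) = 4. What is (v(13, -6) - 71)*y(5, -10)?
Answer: -116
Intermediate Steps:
y(W, V) = 2 (y(W, V) = 6 - 1*4 = 6 - 4 = 2)
(v(13, -6) - 71)*y(5, -10) = (13 - 71)*2 = -58*2 = -116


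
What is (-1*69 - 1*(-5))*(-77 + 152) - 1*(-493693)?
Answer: 488893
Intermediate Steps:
(-1*69 - 1*(-5))*(-77 + 152) - 1*(-493693) = (-69 + 5)*75 + 493693 = -64*75 + 493693 = -4800 + 493693 = 488893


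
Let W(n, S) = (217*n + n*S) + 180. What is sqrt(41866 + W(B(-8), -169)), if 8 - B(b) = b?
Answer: sqrt(42814) ≈ 206.92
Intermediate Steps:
B(b) = 8 - b
W(n, S) = 180 + 217*n + S*n (W(n, S) = (217*n + S*n) + 180 = 180 + 217*n + S*n)
sqrt(41866 + W(B(-8), -169)) = sqrt(41866 + (180 + 217*(8 - 1*(-8)) - 169*(8 - 1*(-8)))) = sqrt(41866 + (180 + 217*(8 + 8) - 169*(8 + 8))) = sqrt(41866 + (180 + 217*16 - 169*16)) = sqrt(41866 + (180 + 3472 - 2704)) = sqrt(41866 + 948) = sqrt(42814)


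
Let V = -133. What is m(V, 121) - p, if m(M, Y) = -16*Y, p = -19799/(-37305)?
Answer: -72242279/37305 ≈ -1936.5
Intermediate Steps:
p = 19799/37305 (p = -19799*(-1/37305) = 19799/37305 ≈ 0.53073)
m(V, 121) - p = -16*121 - 1*19799/37305 = -1936 - 19799/37305 = -72242279/37305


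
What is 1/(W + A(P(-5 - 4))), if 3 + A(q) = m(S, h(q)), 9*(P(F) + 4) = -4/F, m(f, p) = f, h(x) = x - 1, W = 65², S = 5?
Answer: 1/4227 ≈ 0.00023657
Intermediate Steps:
W = 4225
h(x) = -1 + x
P(F) = -4 - 4/(9*F) (P(F) = -4 + (-4/F)/9 = -4 - 4/(9*F))
A(q) = 2 (A(q) = -3 + 5 = 2)
1/(W + A(P(-5 - 4))) = 1/(4225 + 2) = 1/4227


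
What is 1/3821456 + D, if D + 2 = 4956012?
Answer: 18939174150561/3821456 ≈ 4.9560e+6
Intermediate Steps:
D = 4956010 (D = -2 + 4956012 = 4956010)
1/3821456 + D = 1/3821456 + 4956010 = 18939174150561/3821456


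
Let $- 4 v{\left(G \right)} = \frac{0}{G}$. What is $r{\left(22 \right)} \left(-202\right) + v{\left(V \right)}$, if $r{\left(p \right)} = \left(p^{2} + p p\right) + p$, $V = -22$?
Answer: $-199980$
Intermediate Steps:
$r{\left(p \right)} = p + 2 p^{2}$ ($r{\left(p \right)} = \left(p^{2} + p^{2}\right) + p = 2 p^{2} + p = p + 2 p^{2}$)
$v{\left(G \right)} = 0$ ($v{\left(G \right)} = - \frac{0 \frac{1}{G}}{4} = \left(- \frac{1}{4}\right) 0 = 0$)
$r{\left(22 \right)} \left(-202\right) + v{\left(V \right)} = 22 \left(1 + 2 \cdot 22\right) \left(-202\right) + 0 = 22 \left(1 + 44\right) \left(-202\right) + 0 = 22 \cdot 45 \left(-202\right) + 0 = 990 \left(-202\right) + 0 = -199980 + 0 = -199980$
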